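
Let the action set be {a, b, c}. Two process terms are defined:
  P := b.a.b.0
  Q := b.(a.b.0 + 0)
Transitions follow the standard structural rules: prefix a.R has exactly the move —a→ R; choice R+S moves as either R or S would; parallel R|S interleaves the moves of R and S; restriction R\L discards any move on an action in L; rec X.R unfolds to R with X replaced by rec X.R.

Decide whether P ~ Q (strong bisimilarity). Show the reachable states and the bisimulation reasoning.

P's transition system — 4 states:
  u0 = b.a.b.0 has moves =b=> u1
  u1 = a.b.0 has moves =a=> u2
  u2 = b.0 has moves =b=> u3
  u3 = 0 has moves stopped
Q's transition system — 4 states:
  v0 = b.(a.b.0 + 0) has moves =b=> v1
  v1 = a.b.0 + 0 has moves =a=> v2
  v2 = b.0 has moves =b=> v3
  v3 = 0 has moves stopped
Partition-refinement fixed point:
  B0 = {u0, v0}
  B1 = {u1, v1}
  B2 = {u2, v2}
  B3 = {u3, v3}
u0 ∈ B0, v0 ∈ B0 → same block

bisimilar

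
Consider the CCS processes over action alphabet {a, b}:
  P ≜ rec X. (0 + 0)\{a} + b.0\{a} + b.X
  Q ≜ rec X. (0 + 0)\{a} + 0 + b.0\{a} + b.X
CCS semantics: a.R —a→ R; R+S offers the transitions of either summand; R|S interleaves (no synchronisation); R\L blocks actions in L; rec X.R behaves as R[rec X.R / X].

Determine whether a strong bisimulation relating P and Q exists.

YES

LTS(P): 2 reachable states
  s0 = rec X. (0 + 0)\{a} + b.0\{a} + b.X → --b--▸ s0, --b--▸ s1
  s1 = 0\{a} → stopped
LTS(Q): 2 reachable states
  t0 = rec X. (0 + 0)\{a} + 0 + b.0\{a} + b.X → --b--▸ t0, --b--▸ t1
  t1 = 0\{a} → stopped
Coarsest stable partition (strong bisimilarity classes):
  B0 = {s0, t0}
  B1 = {s1, t1}
s0 ∈ B0, t0 ∈ B0 → same block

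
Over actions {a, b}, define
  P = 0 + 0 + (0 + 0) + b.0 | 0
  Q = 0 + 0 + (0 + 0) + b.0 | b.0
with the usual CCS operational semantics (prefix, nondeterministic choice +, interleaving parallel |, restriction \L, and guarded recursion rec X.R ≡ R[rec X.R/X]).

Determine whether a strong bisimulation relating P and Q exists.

P's transition system — 2 states:
  u0 = 0 + 0 + (0 + 0) + b.0 | 0 | —b→ u1
  u1 = 0 | 0 | stopped
Q's transition system — 4 states:
  v0 = 0 + 0 + (0 + 0) + b.0 | b.0 | —b→ v1, —b→ v2
  v1 = 0 | b.0 | —b→ v3
  v2 = b.0 | 0 | —b→ v3
  v3 = 0 | 0 | stopped
Coarsest stable partition (strong bisimilarity classes):
  B0 = {u0, v1, v2}
  B1 = {u1, v3}
  B2 = {v0}
u0 ∈ B0, v0 ∈ B2 → different blocks

NO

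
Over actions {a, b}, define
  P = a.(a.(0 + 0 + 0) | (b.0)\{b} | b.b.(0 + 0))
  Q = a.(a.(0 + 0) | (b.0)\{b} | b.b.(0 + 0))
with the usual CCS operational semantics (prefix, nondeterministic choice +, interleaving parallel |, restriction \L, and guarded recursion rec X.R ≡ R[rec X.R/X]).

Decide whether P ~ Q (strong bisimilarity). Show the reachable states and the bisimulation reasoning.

P's transition system — 7 states:
  m0 = a.(a.(0 + 0 + 0) | (b.0)\{b} | b.b.(0 + 0)) has moves -a-> m1
  m1 = a.(0 + 0 + 0) | (b.0)\{b} | b.b.(0 + 0) has moves -a-> m2, -b-> m3
  m2 = (0 + 0 + 0) | (b.0)\{b} | b.b.(0 + 0) has moves -b-> m4
  m3 = a.(0 + 0 + 0) | (b.0)\{b} | b.(0 + 0) has moves -a-> m4, -b-> m5
  m4 = (0 + 0 + 0) | (b.0)\{b} | b.(0 + 0) has moves -b-> m6
  m5 = a.(0 + 0 + 0) | (b.0)\{b} | (0 + 0) has moves -a-> m6
  m6 = (0 + 0 + 0) | (b.0)\{b} | (0 + 0) has moves ∅
Q's transition system — 7 states:
  n0 = a.(a.(0 + 0) | (b.0)\{b} | b.b.(0 + 0)) has moves -a-> n1
  n1 = a.(0 + 0) | (b.0)\{b} | b.b.(0 + 0) has moves -a-> n2, -b-> n3
  n2 = (0 + 0) | (b.0)\{b} | b.b.(0 + 0) has moves -b-> n4
  n3 = a.(0 + 0) | (b.0)\{b} | b.(0 + 0) has moves -a-> n4, -b-> n5
  n4 = (0 + 0) | (b.0)\{b} | b.(0 + 0) has moves -b-> n6
  n5 = a.(0 + 0) | (b.0)\{b} | (0 + 0) has moves -a-> n6
  n6 = (0 + 0) | (b.0)\{b} | (0 + 0) has moves ∅
Coarsest stable partition (strong bisimilarity classes):
  B0 = {m0, n0}
  B1 = {m1, n1}
  B2 = {m3, n3}
  B3 = {m4, n4}
  B4 = {m6, n6}
  B5 = {m5, n5}
  B6 = {m2, n2}
m0 ∈ B0, n0 ∈ B0 → same block

P ~ Q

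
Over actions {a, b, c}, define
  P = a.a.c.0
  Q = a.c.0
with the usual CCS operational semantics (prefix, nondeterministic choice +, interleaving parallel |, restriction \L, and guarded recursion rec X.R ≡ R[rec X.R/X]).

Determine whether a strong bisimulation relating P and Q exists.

P's transition system — 4 states:
  m0 = a.a.c.0 | --a--▸ m1
  m1 = a.c.0 | --a--▸ m2
  m2 = c.0 | --c--▸ m3
  m3 = 0 | ·
Q's transition system — 3 states:
  n0 = a.c.0 | --a--▸ n1
  n1 = c.0 | --c--▸ n2
  n2 = 0 | ·
Partition-refinement fixed point:
  B0 = {m0}
  B1 = {m1, n0}
  B2 = {m2, n1}
  B3 = {m3, n2}
m0 ∈ B0, n0 ∈ B1 → different blocks

P ≁ Q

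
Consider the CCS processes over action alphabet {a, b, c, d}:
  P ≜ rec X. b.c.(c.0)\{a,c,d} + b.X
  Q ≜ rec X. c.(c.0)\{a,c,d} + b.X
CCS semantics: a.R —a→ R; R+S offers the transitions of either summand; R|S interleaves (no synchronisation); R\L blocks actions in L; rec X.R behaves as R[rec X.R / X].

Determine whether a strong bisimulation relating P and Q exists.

LTS(P): 3 reachable states
  u0 = rec X. b.c.(c.0)\{a,c,d} + b.X ⊢ =b=> u0, =b=> u1
  u1 = c.(c.0)\{a,c,d} ⊢ =c=> u2
  u2 = (c.0)\{a,c,d} ⊢ (no moves)
LTS(Q): 2 reachable states
  v0 = rec X. c.(c.0)\{a,c,d} + b.X ⊢ =b=> v0, =c=> v1
  v1 = (c.0)\{a,c,d} ⊢ (no moves)
Bisimilarity quotient blocks:
  B0 = {u0}
  B1 = {u1}
  B2 = {u2, v1}
  B3 = {v0}
u0 ∈ B0, v0 ∈ B3 → different blocks

P ≁ Q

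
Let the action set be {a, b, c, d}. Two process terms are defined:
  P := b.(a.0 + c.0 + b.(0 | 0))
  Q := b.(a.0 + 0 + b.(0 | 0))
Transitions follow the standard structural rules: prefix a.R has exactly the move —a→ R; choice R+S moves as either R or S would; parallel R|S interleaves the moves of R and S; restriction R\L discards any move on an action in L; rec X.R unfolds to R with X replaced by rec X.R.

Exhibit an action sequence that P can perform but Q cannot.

Reachable graph of P (4 states):
  s0 = b.(a.0 + c.0 + b.(0 | 0)) | —b→ s1
  s1 = a.0 + c.0 + b.(0 | 0) | —a→ s2, —b→ s3, —c→ s2
  s2 = 0 | ·
  s3 = 0 | 0 | ·
Reachable graph of Q (4 states):
  t0 = b.(a.0 + 0 + b.(0 | 0)) | —b→ t1
  t1 = a.0 + 0 + b.(0 | 0) | —a→ t2, —b→ t3
  t2 = 0 | ·
  t3 = 0 | 0 | ·
Run σ = ⟨bc⟩ on P: start {s0}
  [1] b ⇒ {s1}
  [2] c ⇒ {s2}
  — P admits the full trace.
Run σ = ⟨bc⟩ on Q: start {t0}
  [1] b ⇒ {t1}
  [2] c ⇒ ∅ (Q stuck)

bc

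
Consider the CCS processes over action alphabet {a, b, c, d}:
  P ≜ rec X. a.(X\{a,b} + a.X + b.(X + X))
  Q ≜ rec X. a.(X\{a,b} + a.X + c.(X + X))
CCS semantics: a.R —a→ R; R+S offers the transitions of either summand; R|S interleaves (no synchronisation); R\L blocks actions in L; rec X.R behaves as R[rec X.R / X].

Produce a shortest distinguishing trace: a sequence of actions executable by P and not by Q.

ab

Reachable graph of P (3 states):
  u0 = rec X. a.(X\{a,b} + a.X + b.(X + X)) has moves —a→ u1
  u1 = (rec X. a.(X\{a,b} + a.X + b.(X + X)))\{a,b} + a.(rec X. a.(X\{a,b} + a.X + b.(X + X))) + b.((rec X. a.(X\{a,b} + a.X + b.(X + X))) + (rec X. a.(X\{a,b} + a.X + b.(X + X)))) has moves —a→ u0, —b→ u2
  u2 = (rec X. a.(X\{a,b} + a.X + b.(X + X))) + (rec X. a.(X\{a,b} + a.X + b.(X + X))) has moves —a→ u1
Reachable graph of Q (3 states):
  v0 = rec X. a.(X\{a,b} + a.X + c.(X + X)) has moves —a→ v1
  v1 = (rec X. a.(X\{a,b} + a.X + c.(X + X)))\{a,b} + a.(rec X. a.(X\{a,b} + a.X + c.(X + X))) + c.((rec X. a.(X\{a,b} + a.X + c.(X + X))) + (rec X. a.(X\{a,b} + a.X + c.(X + X)))) has moves —a→ v0, —c→ v2
  v2 = (rec X. a.(X\{a,b} + a.X + c.(X + X))) + (rec X. a.(X\{a,b} + a.X + c.(X + X))) has moves —a→ v1
Run σ = ⟨ab⟩ on P: start {u0}
  step 1 (a): {u1}
  step 2 (b): {u2}
  ✓ P
Run σ = ⟨ab⟩ on Q: start {v0}
  step 1 (a): {v1}
  step 2 (b): ∅ (Q stuck)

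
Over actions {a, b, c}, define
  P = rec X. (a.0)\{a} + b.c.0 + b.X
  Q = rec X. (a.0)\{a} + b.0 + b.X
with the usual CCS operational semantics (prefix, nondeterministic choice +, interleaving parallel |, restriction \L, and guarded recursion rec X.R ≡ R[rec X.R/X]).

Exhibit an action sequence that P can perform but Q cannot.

Reachable graph of P (3 states):
  s0 = rec X. (a.0)\{a} + b.c.0 + b.X :: ··b··> s0, ··b··> s1
  s1 = c.0 :: ··c··> s2
  s2 = 0 :: deadlocked
Reachable graph of Q (2 states):
  t0 = rec X. (a.0)\{a} + b.0 + b.X :: ··b··> t0, ··b··> t1
  t1 = 0 :: deadlocked
Run σ = ⟨bc⟩ on P: start {s0}
  step 1 (b): {s0, s1}
  step 2 (c): {s2}
  ✓ P
Run σ = ⟨bc⟩ on Q: start {t0}
  step 1 (b): {t0, t1}
  step 2 (c): no successor for Q

bc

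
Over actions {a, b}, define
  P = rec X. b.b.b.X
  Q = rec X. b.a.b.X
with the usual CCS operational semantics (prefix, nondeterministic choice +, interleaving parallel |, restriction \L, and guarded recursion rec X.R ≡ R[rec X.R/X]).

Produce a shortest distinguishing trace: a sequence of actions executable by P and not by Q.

LTS(P): 3 reachable states
  u0 = rec X. b.b.b.X :: --b--▸ u1
  u1 = b.b.(rec X. b.b.b.X) :: --b--▸ u2
  u2 = b.(rec X. b.b.b.X) :: --b--▸ u0
LTS(Q): 3 reachable states
  v0 = rec X. b.a.b.X :: --b--▸ v1
  v1 = a.b.(rec X. b.a.b.X) :: --a--▸ v2
  v2 = b.(rec X. b.a.b.X) :: --b--▸ v0
Run σ = ⟨bb⟩ on P: start {u0}
  after b @ step 1: {u1}
  after b @ step 2: {u2}
  P completes σ.
Run σ = ⟨bb⟩ on Q: start {v0}
  after b @ step 1: {v1}
  after b @ step 2: ∅  — Q cannot continue

bb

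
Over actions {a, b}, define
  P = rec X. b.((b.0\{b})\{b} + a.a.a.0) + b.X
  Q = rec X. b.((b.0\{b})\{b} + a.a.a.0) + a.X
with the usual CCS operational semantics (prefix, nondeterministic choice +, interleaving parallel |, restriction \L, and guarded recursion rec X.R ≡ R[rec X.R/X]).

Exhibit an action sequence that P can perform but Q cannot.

bb

Reachable graph of P (5 states):
  p0 = rec X. b.((b.0\{b})\{b} + a.a.a.0) + b.X has moves —b→ p0, —b→ p1
  p1 = (b.0\{b})\{b} + a.a.a.0 has moves —a→ p2
  p2 = a.a.0 has moves —a→ p3
  p3 = a.0 has moves —a→ p4
  p4 = 0 has moves stopped
Reachable graph of Q (5 states):
  q0 = rec X. b.((b.0\{b})\{b} + a.a.a.0) + a.X has moves —a→ q0, —b→ q1
  q1 = (b.0\{b})\{b} + a.a.a.0 has moves —a→ q2
  q2 = a.a.0 has moves —a→ q3
  q3 = a.0 has moves —a→ q4
  q4 = 0 has moves stopped
Run σ = ⟨bb⟩ on P: start {p0}
  step 1 (b): {p0, p1}
  step 2 (b): {p0, p1}
  P completes σ.
Run σ = ⟨bb⟩ on Q: start {q0}
  step 1 (b): {q1}
  step 2 (b): ∅ (Q stuck)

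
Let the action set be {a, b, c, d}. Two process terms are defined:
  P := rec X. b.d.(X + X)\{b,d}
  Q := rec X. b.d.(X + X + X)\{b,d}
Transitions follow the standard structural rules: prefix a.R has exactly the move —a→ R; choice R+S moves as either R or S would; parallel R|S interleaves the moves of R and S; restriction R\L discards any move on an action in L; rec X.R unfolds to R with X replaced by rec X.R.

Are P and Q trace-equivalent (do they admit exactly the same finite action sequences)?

LTS(P): 3 reachable states
  s0 = rec X. b.d.(X + X)\{b,d} :: ··b··> s1
  s1 = d.((rec X. b.d.(X + X)\{b,d}) + (rec X. b.d.(X + X)\{b,d}))\{b,d} :: ··d··> s2
  s2 = ((rec X. b.d.(X + X)\{b,d}) + (rec X. b.d.(X + X)\{b,d}))\{b,d} :: stopped
LTS(Q): 3 reachable states
  t0 = rec X. b.d.(X + X + X)\{b,d} :: ··b··> t1
  t1 = d.((rec X. b.d.(X + X + X)\{b,d}) + (rec X. b.d.(X + X + X)\{b,d}) + (rec X. b.d.(X + X + X)\{b,d}))\{b,d} :: ··d··> t2
  t2 = ((rec X. b.d.(X + X + X)\{b,d}) + (rec X. b.d.(X + X + X)\{b,d}) + (rec X. b.d.(X + X + X)\{b,d}))\{b,d} :: stopped
Partition-refinement fixed point:
  B0 = {s0, t0}
  B1 = {s1, t1}
  B2 = {s2, t2}
s0 ∈ B0, t0 ∈ B0 → same block
Bisimilar ⇒ trace-equivalent.

trace-equivalent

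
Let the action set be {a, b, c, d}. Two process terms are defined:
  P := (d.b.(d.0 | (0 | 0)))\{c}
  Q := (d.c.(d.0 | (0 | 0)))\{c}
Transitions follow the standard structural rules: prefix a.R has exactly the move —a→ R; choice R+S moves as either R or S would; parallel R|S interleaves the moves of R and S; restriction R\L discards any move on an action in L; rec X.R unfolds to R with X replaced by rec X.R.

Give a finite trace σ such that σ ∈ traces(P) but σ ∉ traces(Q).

LTS(P): 4 reachable states
  s0 = (d.b.(d.0 | (0 | 0)))\{c} | --d--▸ s1
  s1 = (b.(d.0 | (0 | 0)))\{c} | --b--▸ s2
  s2 = (d.0 | (0 | 0))\{c} | --d--▸ s3
  s3 = (0 | (0 | 0))\{c} | ∅
LTS(Q): 2 reachable states
  t0 = (d.c.(d.0 | (0 | 0)))\{c} | --d--▸ t1
  t1 = (c.(d.0 | (0 | 0)))\{c} | ∅
Executing db from P (initial set {s0}):
  [1] d ⇒ {s1}
  [2] b ⇒ {s2}
  P completes σ.
Executing db from Q (initial set {t0}):
  [1] d ⇒ {t1}
  [2] b ⇒ ∅ (Q stuck)

db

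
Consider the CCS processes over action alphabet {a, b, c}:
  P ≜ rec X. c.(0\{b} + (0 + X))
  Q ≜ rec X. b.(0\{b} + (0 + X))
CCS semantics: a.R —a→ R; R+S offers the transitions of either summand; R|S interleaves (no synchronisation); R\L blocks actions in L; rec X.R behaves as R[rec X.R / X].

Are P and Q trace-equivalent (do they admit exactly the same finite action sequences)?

LTS(P): 2 reachable states
  s0 = rec X. c.(0\{b} + (0 + X)) :: --c--▸ s1
  s1 = 0\{b} + (0 + (rec X. c.(0\{b} + (0 + X)))) :: --c--▸ s1
LTS(Q): 2 reachable states
  t0 = rec X. b.(0\{b} + (0 + X)) :: --b--▸ t1
  t1 = 0\{b} + (0 + (rec X. b.(0\{b} + (0 + X)))) :: --b--▸ t1
Run σ = ⟨c⟩ on P: start {s0}
  [1] c ⇒ {s1}
  P completes σ.
Run σ = ⟨c⟩ on Q: start {t0}
  [1] c ⇒ no successor for Q

NO — witness ⟨c⟩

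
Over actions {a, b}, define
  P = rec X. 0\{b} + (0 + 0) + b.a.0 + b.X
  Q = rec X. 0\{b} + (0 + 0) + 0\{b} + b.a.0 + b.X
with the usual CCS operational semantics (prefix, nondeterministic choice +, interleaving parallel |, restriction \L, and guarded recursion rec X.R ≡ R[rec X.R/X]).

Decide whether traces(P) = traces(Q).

traces(P) = traces(Q)

Reachable graph of P (3 states):
  u0 = rec X. 0\{b} + (0 + 0) + b.a.0 + b.X | ··b··> u0, ··b··> u1
  u1 = a.0 | ··a··> u2
  u2 = 0 | ∅
Reachable graph of Q (3 states):
  v0 = rec X. 0\{b} + (0 + 0) + 0\{b} + b.a.0 + b.X | ··b··> v0, ··b··> v1
  v1 = a.0 | ··a··> v2
  v2 = 0 | ∅
Partition-refinement fixed point:
  B0 = {u0, v0}
  B1 = {u1, v1}
  B2 = {u2, v2}
u0 ∈ B0, v0 ∈ B0 → same block
Bisimilar ⇒ trace-equivalent.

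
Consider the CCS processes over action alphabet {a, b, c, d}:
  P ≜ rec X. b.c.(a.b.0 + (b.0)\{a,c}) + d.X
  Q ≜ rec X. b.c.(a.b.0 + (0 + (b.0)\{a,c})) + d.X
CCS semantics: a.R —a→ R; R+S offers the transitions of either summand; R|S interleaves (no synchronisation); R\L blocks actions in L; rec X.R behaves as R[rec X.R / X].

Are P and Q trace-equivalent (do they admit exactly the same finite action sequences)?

trace-equivalent

LTS(P): 6 reachable states
  p0 = rec X. b.c.(a.b.0 + (b.0)\{a,c}) + d.X → ··b··> p1, ··d··> p0
  p1 = c.(a.b.0 + (b.0)\{a,c}) → ··c··> p2
  p2 = a.b.0 + (b.0)\{a,c} → ··a··> p3, ··b··> p4
  p3 = b.0 → ··b··> p5
  p4 = 0\{a,c} → (no moves)
  p5 = 0 → (no moves)
LTS(Q): 6 reachable states
  q0 = rec X. b.c.(a.b.0 + (0 + (b.0)\{a,c})) + d.X → ··b··> q1, ··d··> q0
  q1 = c.(a.b.0 + (0 + (b.0)\{a,c})) → ··c··> q2
  q2 = a.b.0 + (0 + (b.0)\{a,c}) → ··a··> q3, ··b··> q4
  q3 = b.0 → ··b··> q5
  q4 = 0\{a,c} → (no moves)
  q5 = 0 → (no moves)
Partition-refinement fixed point:
  B0 = {p0, q0}
  B1 = {p1, q1}
  B2 = {p2, q2}
  B3 = {p3, q3}
  B4 = {p4, p5, q4, q5}
p0 ∈ B0, q0 ∈ B0 → same block
Bisimilar ⇒ trace-equivalent.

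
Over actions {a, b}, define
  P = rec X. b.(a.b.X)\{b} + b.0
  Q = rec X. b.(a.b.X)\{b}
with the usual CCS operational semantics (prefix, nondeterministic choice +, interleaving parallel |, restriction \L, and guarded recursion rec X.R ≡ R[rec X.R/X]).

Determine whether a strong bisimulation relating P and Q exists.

Reachable graph of P (4 states):
  p0 = rec X. b.(a.b.X)\{b} + b.0 has moves —b→ p1, —b→ p2
  p1 = (a.b.(rec X. b.(a.b.X)\{b} + b.0))\{b} has moves —a→ p3
  p2 = 0 has moves (no moves)
  p3 = (b.(rec X. b.(a.b.X)\{b} + b.0))\{b} has moves (no moves)
Reachable graph of Q (3 states):
  q0 = rec X. b.(a.b.X)\{b} has moves —b→ q1
  q1 = (a.b.(rec X. b.(a.b.X)\{b}))\{b} has moves —a→ q2
  q2 = (b.(rec X. b.(a.b.X)\{b}))\{b} has moves (no moves)
Partition-refinement fixed point:
  B0 = {p0}
  B1 = {p1, q1}
  B2 = {p2, p3, q2}
  B3 = {q0}
p0 ∈ B0, q0 ∈ B3 → different blocks

NO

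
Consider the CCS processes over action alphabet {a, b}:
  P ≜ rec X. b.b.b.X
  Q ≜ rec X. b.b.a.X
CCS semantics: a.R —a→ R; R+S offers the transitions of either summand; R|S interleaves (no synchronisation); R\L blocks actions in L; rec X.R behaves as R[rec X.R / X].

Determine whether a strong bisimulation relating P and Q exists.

P's transition system — 3 states:
  m0 = rec X. b.b.b.X → —b→ m1
  m1 = b.b.(rec X. b.b.b.X) → —b→ m2
  m2 = b.(rec X. b.b.b.X) → —b→ m0
Q's transition system — 3 states:
  n0 = rec X. b.b.a.X → —b→ n1
  n1 = b.a.(rec X. b.b.a.X) → —b→ n2
  n2 = a.(rec X. b.b.a.X) → —a→ n0
Partition-refinement fixed point:
  B0 = {m0, m1, m2}
  B1 = {n0}
  B2 = {n1}
  B3 = {n2}
m0 ∈ B0, n0 ∈ B1 → different blocks

not bisimilar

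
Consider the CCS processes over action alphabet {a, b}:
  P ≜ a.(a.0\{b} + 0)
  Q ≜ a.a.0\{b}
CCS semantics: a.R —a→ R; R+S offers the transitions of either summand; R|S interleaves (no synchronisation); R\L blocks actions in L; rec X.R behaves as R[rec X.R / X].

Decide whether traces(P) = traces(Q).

Reachable graph of P (3 states):
  u0 = a.(a.0\{b} + 0) has moves ··a··> u1
  u1 = a.0\{b} + 0 has moves ··a··> u2
  u2 = 0\{b} has moves ·
Reachable graph of Q (3 states):
  v0 = a.a.0\{b} has moves ··a··> v1
  v1 = a.0\{b} has moves ··a··> v2
  v2 = 0\{b} has moves ·
Partition-refinement fixed point:
  B0 = {u0, v0}
  B1 = {u1, v1}
  B2 = {u2, v2}
u0 ∈ B0, v0 ∈ B0 → same block
Bisimilar ⇒ trace-equivalent.

YES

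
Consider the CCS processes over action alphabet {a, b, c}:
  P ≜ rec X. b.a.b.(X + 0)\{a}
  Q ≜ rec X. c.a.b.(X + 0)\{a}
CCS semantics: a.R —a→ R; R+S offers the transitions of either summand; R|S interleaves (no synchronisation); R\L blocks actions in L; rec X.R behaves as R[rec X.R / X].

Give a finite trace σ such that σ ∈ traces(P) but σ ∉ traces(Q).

b

P's transition system — 5 states:
  u0 = rec X. b.a.b.(X + 0)\{a} | --b--▸ u1
  u1 = a.b.((rec X. b.a.b.(X + 0)\{a}) + 0)\{a} | --a--▸ u2
  u2 = b.((rec X. b.a.b.(X + 0)\{a}) + 0)\{a} | --b--▸ u3
  u3 = ((rec X. b.a.b.(X + 0)\{a}) + 0)\{a} | --b--▸ u4
  u4 = (a.b.((rec X. b.a.b.(X + 0)\{a}) + 0)\{a})\{a} | ∅
Q's transition system — 5 states:
  v0 = rec X. c.a.b.(X + 0)\{a} | --c--▸ v1
  v1 = a.b.((rec X. c.a.b.(X + 0)\{a}) + 0)\{a} | --a--▸ v2
  v2 = b.((rec X. c.a.b.(X + 0)\{a}) + 0)\{a} | --b--▸ v3
  v3 = ((rec X. c.a.b.(X + 0)\{a}) + 0)\{a} | --c--▸ v4
  v4 = (a.b.((rec X. c.a.b.(X + 0)\{a}) + 0)\{a})\{a} | ∅
Executing b from P (initial set {u0}):
  [1] b ⇒ {u1}
  — P admits the full trace.
Executing b from Q (initial set {v0}):
  [1] b ⇒ ∅ (Q stuck)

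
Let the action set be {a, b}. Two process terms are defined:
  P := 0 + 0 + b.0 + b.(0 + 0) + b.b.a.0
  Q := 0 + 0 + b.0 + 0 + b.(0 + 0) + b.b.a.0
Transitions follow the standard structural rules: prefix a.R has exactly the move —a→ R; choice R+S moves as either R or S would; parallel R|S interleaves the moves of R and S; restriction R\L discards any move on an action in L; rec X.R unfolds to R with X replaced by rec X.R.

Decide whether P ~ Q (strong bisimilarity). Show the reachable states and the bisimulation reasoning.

P's transition system — 5 states:
  m0 = 0 + 0 + b.0 + b.(0 + 0) + b.b.a.0 | ··b··> m1, ··b··> m2, ··b··> m3
  m1 = 0 | ∅
  m2 = 0 + 0 | ∅
  m3 = b.a.0 | ··b··> m4
  m4 = a.0 | ··a··> m1
Q's transition system — 5 states:
  n0 = 0 + 0 + b.0 + 0 + b.(0 + 0) + b.b.a.0 | ··b··> n1, ··b··> n2, ··b··> n3
  n1 = 0 | ∅
  n2 = 0 + 0 | ∅
  n3 = b.a.0 | ··b··> n4
  n4 = a.0 | ··a··> n1
Partition-refinement fixed point:
  B0 = {m0, n0}
  B1 = {m3, n3}
  B2 = {m4, n4}
  B3 = {m1, m2, n1, n2}
m0 ∈ B0, n0 ∈ B0 → same block

P ~ Q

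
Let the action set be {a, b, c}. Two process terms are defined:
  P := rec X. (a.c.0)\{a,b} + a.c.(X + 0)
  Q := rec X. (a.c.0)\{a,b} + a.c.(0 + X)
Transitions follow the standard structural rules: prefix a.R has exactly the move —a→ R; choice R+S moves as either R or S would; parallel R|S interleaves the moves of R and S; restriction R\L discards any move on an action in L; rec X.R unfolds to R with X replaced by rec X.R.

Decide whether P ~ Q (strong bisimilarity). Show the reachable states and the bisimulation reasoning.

LTS(P): 3 reachable states
  s0 = rec X. (a.c.0)\{a,b} + a.c.(X + 0) → --a--▸ s1
  s1 = c.((rec X. (a.c.0)\{a,b} + a.c.(X + 0)) + 0) → --c--▸ s2
  s2 = (rec X. (a.c.0)\{a,b} + a.c.(X + 0)) + 0 → --a--▸ s1
LTS(Q): 3 reachable states
  t0 = rec X. (a.c.0)\{a,b} + a.c.(0 + X) → --a--▸ t1
  t1 = c.(0 + (rec X. (a.c.0)\{a,b} + a.c.(0 + X))) → --c--▸ t2
  t2 = 0 + (rec X. (a.c.0)\{a,b} + a.c.(0 + X)) → --a--▸ t1
Bisimilarity quotient blocks:
  B0 = {s0, s2, t0, t2}
  B1 = {s1, t1}
s0 ∈ B0, t0 ∈ B0 → same block

bisimilar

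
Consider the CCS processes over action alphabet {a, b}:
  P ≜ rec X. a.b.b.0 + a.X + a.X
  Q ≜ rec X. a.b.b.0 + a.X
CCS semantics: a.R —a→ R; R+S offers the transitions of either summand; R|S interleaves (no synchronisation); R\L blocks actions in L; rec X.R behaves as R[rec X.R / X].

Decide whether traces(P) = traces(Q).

LTS(P): 4 reachable states
  u0 = rec X. a.b.b.0 + a.X + a.X | ··a··> u0, ··a··> u1
  u1 = b.b.0 | ··b··> u2
  u2 = b.0 | ··b··> u3
  u3 = 0 | ·
LTS(Q): 4 reachable states
  v0 = rec X. a.b.b.0 + a.X | ··a··> v0, ··a··> v1
  v1 = b.b.0 | ··b··> v2
  v2 = b.0 | ··b··> v3
  v3 = 0 | ·
Partition-refinement fixed point:
  B0 = {u0, v0}
  B1 = {u1, v1}
  B2 = {u2, v2}
  B3 = {u3, v3}
u0 ∈ B0, v0 ∈ B0 → same block
Bisimilar ⇒ trace-equivalent.

traces(P) = traces(Q)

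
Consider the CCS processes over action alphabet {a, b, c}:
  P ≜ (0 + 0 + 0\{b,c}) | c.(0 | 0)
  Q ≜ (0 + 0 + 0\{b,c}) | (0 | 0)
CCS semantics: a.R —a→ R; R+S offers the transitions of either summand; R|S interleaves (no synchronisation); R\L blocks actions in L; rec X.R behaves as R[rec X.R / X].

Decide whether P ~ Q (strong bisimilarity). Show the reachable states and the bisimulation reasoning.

Reachable graph of P (2 states):
  p0 = (0 + 0 + 0\{b,c}) | c.(0 | 0) | --c--▸ p1
  p1 = (0 + 0 + 0\{b,c}) | (0 | 0) | ∅
Reachable graph of Q (1 states):
  q0 = (0 + 0 + 0\{b,c}) | (0 | 0) | ∅
Partition-refinement fixed point:
  B0 = {p0}
  B1 = {p1, q0}
p0 ∈ B0, q0 ∈ B1 → different blocks

not bisimilar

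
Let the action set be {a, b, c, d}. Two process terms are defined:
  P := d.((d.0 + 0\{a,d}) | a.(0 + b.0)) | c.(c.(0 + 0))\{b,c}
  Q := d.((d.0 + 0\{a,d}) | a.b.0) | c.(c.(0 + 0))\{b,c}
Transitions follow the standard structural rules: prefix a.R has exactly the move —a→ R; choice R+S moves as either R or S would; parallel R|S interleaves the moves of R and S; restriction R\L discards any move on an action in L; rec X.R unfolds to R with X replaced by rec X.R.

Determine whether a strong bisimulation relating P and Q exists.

Reachable graph of P (14 states):
  p0 = d.((d.0 + 0\{a,d}) | a.(0 + b.0)) | c.(c.(0 + 0))\{b,c} has moves —c→ p1, —d→ p2
  p1 = d.((d.0 + 0\{a,d}) | a.(0 + b.0)) | (c.(0 + 0))\{b,c} has moves —d→ p3
  p2 = (d.0 + 0\{a,d}) | a.(0 + b.0) | c.(c.(0 + 0))\{b,c} has moves —a→ p4, —c→ p3, —d→ p5
  p3 = (d.0 + 0\{a,d}) | a.(0 + b.0) | (c.(0 + 0))\{b,c} has moves —a→ p6, —d→ p7
  p4 = (d.0 + 0\{a,d}) | (0 + b.0) | c.(c.(0 + 0))\{b,c} has moves —b→ p8, —c→ p6, —d→ p9
  p5 = 0 | a.(0 + b.0) | c.(c.(0 + 0))\{b,c} has moves —a→ p9, —c→ p7
  p6 = (d.0 + 0\{a,d}) | (0 + b.0) | (c.(0 + 0))\{b,c} has moves —b→ p10, —d→ p11
  p7 = 0 | a.(0 + b.0) | (c.(0 + 0))\{b,c} has moves —a→ p11
  p8 = (d.0 + 0\{a,d}) | 0 | c.(c.(0 + 0))\{b,c} has moves —c→ p10, —d→ p12
  p9 = 0 | (0 + b.0) | c.(c.(0 + 0))\{b,c} has moves —b→ p12, —c→ p11
  p10 = (d.0 + 0\{a,d}) | 0 | (c.(0 + 0))\{b,c} has moves —d→ p13
  p11 = 0 | (0 + b.0) | (c.(0 + 0))\{b,c} has moves —b→ p13
  p12 = 0 | 0 | c.(c.(0 + 0))\{b,c} has moves —c→ p13
  p13 = 0 | 0 | (c.(0 + 0))\{b,c} has moves deadlocked
Reachable graph of Q (14 states):
  q0 = d.((d.0 + 0\{a,d}) | a.b.0) | c.(c.(0 + 0))\{b,c} has moves —c→ q1, —d→ q2
  q1 = d.((d.0 + 0\{a,d}) | a.b.0) | (c.(0 + 0))\{b,c} has moves —d→ q3
  q2 = (d.0 + 0\{a,d}) | a.b.0 | c.(c.(0 + 0))\{b,c} has moves —a→ q4, —c→ q3, —d→ q5
  q3 = (d.0 + 0\{a,d}) | a.b.0 | (c.(0 + 0))\{b,c} has moves —a→ q6, —d→ q7
  q4 = (d.0 + 0\{a,d}) | b.0 | c.(c.(0 + 0))\{b,c} has moves —b→ q8, —c→ q6, —d→ q9
  q5 = 0 | a.b.0 | c.(c.(0 + 0))\{b,c} has moves —a→ q9, —c→ q7
  q6 = (d.0 + 0\{a,d}) | b.0 | (c.(0 + 0))\{b,c} has moves —b→ q10, —d→ q11
  q7 = 0 | a.b.0 | (c.(0 + 0))\{b,c} has moves —a→ q11
  q8 = (d.0 + 0\{a,d}) | 0 | c.(c.(0 + 0))\{b,c} has moves —c→ q10, —d→ q12
  q9 = 0 | b.0 | c.(c.(0 + 0))\{b,c} has moves —b→ q12, —c→ q11
  q10 = (d.0 + 0\{a,d}) | 0 | (c.(0 + 0))\{b,c} has moves —d→ q13
  q11 = 0 | b.0 | (c.(0 + 0))\{b,c} has moves —b→ q13
  q12 = 0 | 0 | c.(c.(0 + 0))\{b,c} has moves —c→ q13
  q13 = 0 | 0 | (c.(0 + 0))\{b,c} has moves deadlocked
Coarsest stable partition (strong bisimilarity classes):
  B0 = {p0, q0}
  B1 = {p1, q1}
  B2 = {p3, q3}
  B3 = {p7, q7}
  B4 = {p11, q11}
  B5 = {p13, q13}
  B6 = {p6, q6}
  B7 = {p10, q10}
  B8 = {p2, q2}
  B9 = {p4, q4}
  B10 = {p8, q8}
  B11 = {p12, q12}
  B12 = {p9, q9}
  B13 = {p5, q5}
p0 ∈ B0, q0 ∈ B0 → same block

P ~ Q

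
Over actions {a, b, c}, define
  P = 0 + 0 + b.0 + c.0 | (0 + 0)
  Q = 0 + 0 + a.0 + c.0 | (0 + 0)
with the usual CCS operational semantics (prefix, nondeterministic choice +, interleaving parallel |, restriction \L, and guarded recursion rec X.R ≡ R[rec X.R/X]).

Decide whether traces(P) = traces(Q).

traces(P) ≠ traces(Q) — witness ⟨b⟩

LTS(P): 3 reachable states
  p0 = 0 + 0 + b.0 + c.0 | (0 + 0) :: —b→ p1, —c→ p2
  p1 = 0 :: (no moves)
  p2 = 0 | (0 + 0) :: (no moves)
LTS(Q): 3 reachable states
  q0 = 0 + 0 + a.0 + c.0 | (0 + 0) :: —a→ q1, —c→ q2
  q1 = 0 :: (no moves)
  q2 = 0 | (0 + 0) :: (no moves)
Trace ⟨b⟩ through P, begin at {p0}:
  step 1 (b): {p1}
  ✓ P
Trace ⟨b⟩ through Q, begin at {q0}:
  step 1 (b): ∅ (Q stuck)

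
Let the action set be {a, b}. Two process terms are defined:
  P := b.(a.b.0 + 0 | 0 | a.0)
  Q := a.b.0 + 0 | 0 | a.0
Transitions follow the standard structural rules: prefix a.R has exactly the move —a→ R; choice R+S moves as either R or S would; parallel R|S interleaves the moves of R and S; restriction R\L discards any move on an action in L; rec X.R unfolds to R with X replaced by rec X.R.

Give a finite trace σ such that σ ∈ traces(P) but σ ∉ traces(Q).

b

LTS(P): 5 reachable states
  p0 = b.(a.b.0 + 0 | 0 | a.0) → —b→ p1
  p1 = a.b.0 + 0 | 0 | a.0 → —a→ p2, —a→ p3
  p2 = 0 | 0 | 0 → stopped
  p3 = b.0 → —b→ p4
  p4 = 0 → stopped
LTS(Q): 4 reachable states
  q0 = a.b.0 + 0 | 0 | a.0 → —a→ q1, —a→ q2
  q1 = 0 | 0 | 0 → stopped
  q2 = b.0 → —b→ q3
  q3 = 0 → stopped
Run σ = ⟨b⟩ on P: start {p0}
  step 1 (b): {p1}
  — P admits the full trace.
Run σ = ⟨b⟩ on Q: start {q0}
  step 1 (b): ∅ (Q stuck)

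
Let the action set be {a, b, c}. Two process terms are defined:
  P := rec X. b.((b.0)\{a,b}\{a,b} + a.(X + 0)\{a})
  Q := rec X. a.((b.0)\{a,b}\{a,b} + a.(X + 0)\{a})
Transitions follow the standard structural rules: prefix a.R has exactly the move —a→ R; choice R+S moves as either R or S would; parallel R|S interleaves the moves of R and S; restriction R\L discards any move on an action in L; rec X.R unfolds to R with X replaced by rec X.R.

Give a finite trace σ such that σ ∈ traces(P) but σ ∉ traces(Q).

b

Reachable graph of P (4 states):
  s0 = rec X. b.((b.0)\{a,b}\{a,b} + a.(X + 0)\{a}) → --b--▸ s1
  s1 = (b.0)\{a,b}\{a,b} + a.((rec X. b.((b.0)\{a,b}\{a,b} + a.(X + 0)\{a})) + 0)\{a} → --a--▸ s2
  s2 = ((rec X. b.((b.0)\{a,b}\{a,b} + a.(X + 0)\{a})) + 0)\{a} → --b--▸ s3
  s3 = ((b.0)\{a,b}\{a,b} + a.((rec X. b.((b.0)\{a,b}\{a,b} + a.(X + 0)\{a})) + 0)\{a})\{a} → ∅
Reachable graph of Q (3 states):
  t0 = rec X. a.((b.0)\{a,b}\{a,b} + a.(X + 0)\{a}) → --a--▸ t1
  t1 = (b.0)\{a,b}\{a,b} + a.((rec X. a.((b.0)\{a,b}\{a,b} + a.(X + 0)\{a})) + 0)\{a} → --a--▸ t2
  t2 = ((rec X. a.((b.0)\{a,b}\{a,b} + a.(X + 0)\{a})) + 0)\{a} → ∅
Run σ = ⟨b⟩ on P: start {s0}
  [1] b ⇒ {s1}
  — P admits the full trace.
Run σ = ⟨b⟩ on Q: start {t0}
  [1] b ⇒ ∅ (Q stuck)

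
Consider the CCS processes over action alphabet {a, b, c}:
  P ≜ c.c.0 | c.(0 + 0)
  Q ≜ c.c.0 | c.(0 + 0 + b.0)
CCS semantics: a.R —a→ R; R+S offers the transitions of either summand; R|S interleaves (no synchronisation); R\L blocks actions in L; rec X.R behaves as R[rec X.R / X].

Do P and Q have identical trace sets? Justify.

traces(P) ≠ traces(Q) — witness ⟨cb⟩

P's transition system — 6 states:
  p0 = c.c.0 | c.(0 + 0) ⊢ =c=> p1, =c=> p2
  p1 = c.0 | c.(0 + 0) ⊢ =c=> p3, =c=> p4
  p2 = c.c.0 | (0 + 0) ⊢ =c=> p4
  p3 = 0 | c.(0 + 0) ⊢ =c=> p5
  p4 = c.0 | (0 + 0) ⊢ =c=> p5
  p5 = 0 | (0 + 0) ⊢ stopped
Q's transition system — 9 states:
  q0 = c.c.0 | c.(0 + 0 + b.0) ⊢ =c=> q1, =c=> q2
  q1 = c.0 | c.(0 + 0 + b.0) ⊢ =c=> q3, =c=> q4
  q2 = c.c.0 | (0 + 0 + b.0) ⊢ =b=> q5, =c=> q4
  q3 = 0 | c.(0 + 0 + b.0) ⊢ =c=> q6
  q4 = c.0 | (0 + 0 + b.0) ⊢ =b=> q7, =c=> q6
  q5 = c.c.0 | 0 ⊢ =c=> q7
  q6 = 0 | (0 + 0 + b.0) ⊢ =b=> q8
  q7 = c.0 | 0 ⊢ =c=> q8
  q8 = 0 | 0 ⊢ stopped
Executing cb from Q (initial set {q0}):
  [1] c ⇒ {q1, q2}
  [2] b ⇒ {q5}
  Q completes σ.
Executing cb from P (initial set {p0}):
  [1] c ⇒ {p1, p2}
  [2] b ⇒ no successor for P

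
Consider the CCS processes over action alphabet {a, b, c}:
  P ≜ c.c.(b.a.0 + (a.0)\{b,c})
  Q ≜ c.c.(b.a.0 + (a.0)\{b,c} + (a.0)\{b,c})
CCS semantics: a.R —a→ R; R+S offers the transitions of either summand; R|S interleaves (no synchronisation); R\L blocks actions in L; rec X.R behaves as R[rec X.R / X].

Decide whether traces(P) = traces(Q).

LTS(P): 6 reachable states
  p0 = c.c.(b.a.0 + (a.0)\{b,c}) ⊢ --c--▸ p1
  p1 = c.(b.a.0 + (a.0)\{b,c}) ⊢ --c--▸ p2
  p2 = b.a.0 + (a.0)\{b,c} ⊢ --a--▸ p3, --b--▸ p4
  p3 = 0\{b,c} ⊢ deadlocked
  p4 = a.0 ⊢ --a--▸ p5
  p5 = 0 ⊢ deadlocked
LTS(Q): 6 reachable states
  q0 = c.c.(b.a.0 + (a.0)\{b,c} + (a.0)\{b,c}) ⊢ --c--▸ q1
  q1 = c.(b.a.0 + (a.0)\{b,c} + (a.0)\{b,c}) ⊢ --c--▸ q2
  q2 = b.a.0 + (a.0)\{b,c} + (a.0)\{b,c} ⊢ --a--▸ q3, --b--▸ q4
  q3 = 0\{b,c} ⊢ deadlocked
  q4 = a.0 ⊢ --a--▸ q5
  q5 = 0 ⊢ deadlocked
Partition-refinement fixed point:
  B0 = {p0, q0}
  B1 = {p1, q1}
  B2 = {p2, q2}
  B3 = {p4, q4}
  B4 = {p3, p5, q3, q5}
p0 ∈ B0, q0 ∈ B0 → same block
Bisimilar ⇒ trace-equivalent.

traces(P) = traces(Q)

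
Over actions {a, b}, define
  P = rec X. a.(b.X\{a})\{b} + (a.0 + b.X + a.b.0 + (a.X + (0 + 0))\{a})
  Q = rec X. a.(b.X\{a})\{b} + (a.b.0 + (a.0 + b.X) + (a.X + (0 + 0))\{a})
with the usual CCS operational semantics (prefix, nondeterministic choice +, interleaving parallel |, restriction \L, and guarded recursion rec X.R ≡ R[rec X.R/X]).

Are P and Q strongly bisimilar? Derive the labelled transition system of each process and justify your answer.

P's transition system — 4 states:
  s0 = rec X. a.(b.X\{a})\{b} + (a.0 + b.X + a.b.0 + (a.X + (0 + 0))\{a}) ⊢ —a→ s1, —a→ s2, —a→ s3, —b→ s0
  s1 = (b.(rec X. a.(b.X\{a})\{b} + (a.0 + b.X + a.b.0 + (a.X + (0 + 0))\{a}))\{a})\{b} ⊢ ∅
  s2 = 0 ⊢ ∅
  s3 = b.0 ⊢ —b→ s2
Q's transition system — 4 states:
  t0 = rec X. a.(b.X\{a})\{b} + (a.b.0 + (a.0 + b.X) + (a.X + (0 + 0))\{a}) ⊢ —a→ t1, —a→ t2, —a→ t3, —b→ t0
  t1 = (b.(rec X. a.(b.X\{a})\{b} + (a.b.0 + (a.0 + b.X) + (a.X + (0 + 0))\{a}))\{a})\{b} ⊢ ∅
  t2 = 0 ⊢ ∅
  t3 = b.0 ⊢ —b→ t2
Partition-refinement fixed point:
  B0 = {s0, t0}
  B1 = {s3, t3}
  B2 = {s1, s2, t1, t2}
s0 ∈ B0, t0 ∈ B0 → same block

bisimilar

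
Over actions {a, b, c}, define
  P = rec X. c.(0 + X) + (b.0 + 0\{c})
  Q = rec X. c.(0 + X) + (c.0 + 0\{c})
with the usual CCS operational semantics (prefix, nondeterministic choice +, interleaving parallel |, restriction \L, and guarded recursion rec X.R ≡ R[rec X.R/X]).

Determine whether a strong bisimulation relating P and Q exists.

NO

LTS(P): 3 reachable states
  p0 = rec X. c.(0 + X) + (b.0 + 0\{c}) :: --b--▸ p1, --c--▸ p2
  p1 = 0 :: ∅
  p2 = 0 + (rec X. c.(0 + X) + (b.0 + 0\{c})) :: --b--▸ p1, --c--▸ p2
LTS(Q): 3 reachable states
  q0 = rec X. c.(0 + X) + (c.0 + 0\{c}) :: --c--▸ q1, --c--▸ q2
  q1 = 0 :: ∅
  q2 = 0 + (rec X. c.(0 + X) + (c.0 + 0\{c})) :: --c--▸ q1, --c--▸ q2
Coarsest stable partition (strong bisimilarity classes):
  B0 = {p0, p2}
  B1 = {p1, q1}
  B2 = {q0, q2}
p0 ∈ B0, q0 ∈ B2 → different blocks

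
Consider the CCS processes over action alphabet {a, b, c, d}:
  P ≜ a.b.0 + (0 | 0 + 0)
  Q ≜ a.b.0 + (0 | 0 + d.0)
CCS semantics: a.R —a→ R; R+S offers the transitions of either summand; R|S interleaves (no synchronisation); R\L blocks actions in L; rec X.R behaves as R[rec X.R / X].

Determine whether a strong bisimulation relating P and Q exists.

Reachable graph of P (3 states):
  u0 = a.b.0 + (0 | 0 + 0) has moves --a--▸ u1
  u1 = b.0 has moves --b--▸ u2
  u2 = 0 has moves (no moves)
Reachable graph of Q (3 states):
  v0 = a.b.0 + (0 | 0 + d.0) has moves --a--▸ v1, --d--▸ v2
  v1 = b.0 has moves --b--▸ v2
  v2 = 0 has moves (no moves)
Bisimilarity quotient blocks:
  B0 = {u0}
  B1 = {u1, v1}
  B2 = {u2, v2}
  B3 = {v0}
u0 ∈ B0, v0 ∈ B3 → different blocks

P ≁ Q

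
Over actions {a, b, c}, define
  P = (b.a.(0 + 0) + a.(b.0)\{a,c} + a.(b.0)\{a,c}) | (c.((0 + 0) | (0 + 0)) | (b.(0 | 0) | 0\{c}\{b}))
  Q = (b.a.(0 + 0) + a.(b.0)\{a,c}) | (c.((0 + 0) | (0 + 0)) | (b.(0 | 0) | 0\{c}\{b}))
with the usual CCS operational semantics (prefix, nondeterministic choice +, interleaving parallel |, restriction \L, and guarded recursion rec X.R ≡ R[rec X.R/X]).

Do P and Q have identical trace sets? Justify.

Reachable graph of P (20 states):
  p0 = (b.a.(0 + 0) + a.(b.0)\{a,c} + a.(b.0)\{a,c}) | (c.((0 + 0) | (0 + 0)) | (b.(0 | 0) | 0\{c}\{b})) has moves -a-> p1, -b-> p2, -b-> p3, -c-> p4
  p1 = (b.0)\{a,c} | (c.((0 + 0) | (0 + 0)) | (b.(0 | 0) | 0\{c}\{b})) has moves -b-> p5, -b-> p6, -c-> p7
  p2 = (b.a.(0 + 0) + a.(b.0)\{a,c} + a.(b.0)\{a,c}) | (c.((0 + 0) | (0 + 0)) | (0 | 0 | 0\{c}\{b})) has moves -a-> p5, -b-> p8, -c-> p9
  p3 = a.(0 + 0) | (c.((0 + 0) | (0 + 0)) | (b.(0 | 0) | 0\{c}\{b})) has moves -a-> p10, -b-> p8, -c-> p11
  p4 = (b.a.(0 + 0) + a.(b.0)\{a,c} + a.(b.0)\{a,c}) | ((0 + 0) | (0 + 0) | (b.(0 | 0) | 0\{c}\{b})) has moves -a-> p7, -b-> p11, -b-> p9
  p5 = (b.0)\{a,c} | (c.((0 + 0) | (0 + 0)) | (0 | 0 | 0\{c}\{b})) has moves -b-> p12, -c-> p13
  p6 = 0\{a,c} | (c.((0 + 0) | (0 + 0)) | (b.(0 | 0) | 0\{c}\{b})) has moves -b-> p12, -c-> p14
  p7 = (b.0)\{a,c} | ((0 + 0) | (0 + 0) | (b.(0 | 0) | 0\{c}\{b})) has moves -b-> p13, -b-> p14
  p8 = a.(0 + 0) | (c.((0 + 0) | (0 + 0)) | (0 | 0 | 0\{c}\{b})) has moves -a-> p15, -c-> p16
  p9 = (b.a.(0 + 0) + a.(b.0)\{a,c} + a.(b.0)\{a,c}) | ((0 + 0) | (0 + 0) | (0 | 0 | 0\{c}\{b})) has moves -a-> p13, -b-> p16
  p10 = (0 + 0) | (c.((0 + 0) | (0 + 0)) | (b.(0 | 0) | 0\{c}\{b})) has moves -b-> p15, -c-> p17
  p11 = a.(0 + 0) | ((0 + 0) | (0 + 0) | (b.(0 | 0) | 0\{c}\{b})) has moves -a-> p17, -b-> p16
  p12 = 0\{a,c} | (c.((0 + 0) | (0 + 0)) | (0 | 0 | 0\{c}\{b})) has moves -c-> p18
  p13 = (b.0)\{a,c} | ((0 + 0) | (0 + 0) | (0 | 0 | 0\{c}\{b})) has moves -b-> p18
  p14 = 0\{a,c} | ((0 + 0) | (0 + 0) | (b.(0 | 0) | 0\{c}\{b})) has moves -b-> p18
  p15 = (0 + 0) | (c.((0 + 0) | (0 + 0)) | (0 | 0 | 0\{c}\{b})) has moves -c-> p19
  p16 = a.(0 + 0) | ((0 + 0) | (0 + 0) | (0 | 0 | 0\{c}\{b})) has moves -a-> p19
  p17 = (0 + 0) | ((0 + 0) | (0 + 0) | (b.(0 | 0) | 0\{c}\{b})) has moves -b-> p19
  p18 = 0\{a,c} | ((0 + 0) | (0 + 0) | (0 | 0 | 0\{c}\{b})) has moves ∅
  p19 = (0 + 0) | ((0 + 0) | (0 + 0) | (0 | 0 | 0\{c}\{b})) has moves ∅
Reachable graph of Q (20 states):
  q0 = (b.a.(0 + 0) + a.(b.0)\{a,c}) | (c.((0 + 0) | (0 + 0)) | (b.(0 | 0) | 0\{c}\{b})) has moves -a-> q1, -b-> q2, -b-> q3, -c-> q4
  q1 = (b.0)\{a,c} | (c.((0 + 0) | (0 + 0)) | (b.(0 | 0) | 0\{c}\{b})) has moves -b-> q5, -b-> q6, -c-> q7
  q2 = (b.a.(0 + 0) + a.(b.0)\{a,c}) | (c.((0 + 0) | (0 + 0)) | (0 | 0 | 0\{c}\{b})) has moves -a-> q5, -b-> q8, -c-> q9
  q3 = a.(0 + 0) | (c.((0 + 0) | (0 + 0)) | (b.(0 | 0) | 0\{c}\{b})) has moves -a-> q10, -b-> q8, -c-> q11
  q4 = (b.a.(0 + 0) + a.(b.0)\{a,c}) | ((0 + 0) | (0 + 0) | (b.(0 | 0) | 0\{c}\{b})) has moves -a-> q7, -b-> q11, -b-> q9
  q5 = (b.0)\{a,c} | (c.((0 + 0) | (0 + 0)) | (0 | 0 | 0\{c}\{b})) has moves -b-> q12, -c-> q13
  q6 = 0\{a,c} | (c.((0 + 0) | (0 + 0)) | (b.(0 | 0) | 0\{c}\{b})) has moves -b-> q12, -c-> q14
  q7 = (b.0)\{a,c} | ((0 + 0) | (0 + 0) | (b.(0 | 0) | 0\{c}\{b})) has moves -b-> q13, -b-> q14
  q8 = a.(0 + 0) | (c.((0 + 0) | (0 + 0)) | (0 | 0 | 0\{c}\{b})) has moves -a-> q15, -c-> q16
  q9 = (b.a.(0 + 0) + a.(b.0)\{a,c}) | ((0 + 0) | (0 + 0) | (0 | 0 | 0\{c}\{b})) has moves -a-> q13, -b-> q16
  q10 = (0 + 0) | (c.((0 + 0) | (0 + 0)) | (b.(0 | 0) | 0\{c}\{b})) has moves -b-> q15, -c-> q17
  q11 = a.(0 + 0) | ((0 + 0) | (0 + 0) | (b.(0 | 0) | 0\{c}\{b})) has moves -a-> q17, -b-> q16
  q12 = 0\{a,c} | (c.((0 + 0) | (0 + 0)) | (0 | 0 | 0\{c}\{b})) has moves -c-> q18
  q13 = (b.0)\{a,c} | ((0 + 0) | (0 + 0) | (0 | 0 | 0\{c}\{b})) has moves -b-> q18
  q14 = 0\{a,c} | ((0 + 0) | (0 + 0) | (b.(0 | 0) | 0\{c}\{b})) has moves -b-> q18
  q15 = (0 + 0) | (c.((0 + 0) | (0 + 0)) | (0 | 0 | 0\{c}\{b})) has moves -c-> q19
  q16 = a.(0 + 0) | ((0 + 0) | (0 + 0) | (0 | 0 | 0\{c}\{b})) has moves -a-> q19
  q17 = (0 + 0) | ((0 + 0) | (0 + 0) | (b.(0 | 0) | 0\{c}\{b})) has moves -b-> q19
  q18 = 0\{a,c} | ((0 + 0) | (0 + 0) | (0 | 0 | 0\{c}\{b})) has moves ∅
  q19 = (0 + 0) | ((0 + 0) | (0 + 0) | (0 | 0 | 0\{c}\{b})) has moves ∅
Bisimilarity quotient blocks:
  B0 = {p0, q0}
  B1 = {p2, p3, q2, q3}
  B2 = {p10, p5, p6, q10, q5, q6}
  B3 = {p12, p15, q12, q15}
  B4 = {p18, p19, q18, q19}
  B5 = {p13, p14, p17, q13, q14, q17}
  B6 = {p8, q8}
  B7 = {p16, q16}
  B8 = {p11, p9, q11, q9}
  B9 = {p1, q1}
  B10 = {p7, q7}
  B11 = {p4, q4}
p0 ∈ B0, q0 ∈ B0 → same block
Bisimilar ⇒ trace-equivalent.

YES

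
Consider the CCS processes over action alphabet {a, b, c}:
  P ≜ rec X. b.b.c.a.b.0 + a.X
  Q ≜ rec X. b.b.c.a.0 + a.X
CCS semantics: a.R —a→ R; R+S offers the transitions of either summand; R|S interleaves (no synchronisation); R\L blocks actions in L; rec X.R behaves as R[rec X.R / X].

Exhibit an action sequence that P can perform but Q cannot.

bbcab

P's transition system — 6 states:
  s0 = rec X. b.b.c.a.b.0 + a.X → --a--▸ s0, --b--▸ s1
  s1 = b.c.a.b.0 → --b--▸ s2
  s2 = c.a.b.0 → --c--▸ s3
  s3 = a.b.0 → --a--▸ s4
  s4 = b.0 → --b--▸ s5
  s5 = 0 → deadlocked
Q's transition system — 5 states:
  t0 = rec X. b.b.c.a.0 + a.X → --a--▸ t0, --b--▸ t1
  t1 = b.c.a.0 → --b--▸ t2
  t2 = c.a.0 → --c--▸ t3
  t3 = a.0 → --a--▸ t4
  t4 = 0 → deadlocked
Run σ = ⟨bbcab⟩ on P: start {s0}
  [1] b ⇒ {s1}
  [2] b ⇒ {s2}
  [3] c ⇒ {s3}
  [4] a ⇒ {s4}
  [5] b ⇒ {s5}
  P completes σ.
Run σ = ⟨bbcab⟩ on Q: start {t0}
  [1] b ⇒ {t1}
  [2] b ⇒ {t2}
  [3] c ⇒ {t3}
  [4] a ⇒ {t4}
  [5] b ⇒ ∅  — Q cannot continue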